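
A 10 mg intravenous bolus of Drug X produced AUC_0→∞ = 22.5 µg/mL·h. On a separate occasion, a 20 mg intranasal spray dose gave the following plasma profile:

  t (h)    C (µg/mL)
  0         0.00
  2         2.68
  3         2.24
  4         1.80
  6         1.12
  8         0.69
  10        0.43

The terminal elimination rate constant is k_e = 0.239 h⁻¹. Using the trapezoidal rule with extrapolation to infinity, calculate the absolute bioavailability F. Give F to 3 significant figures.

F = 0.329

Trapezoidal AUC_0→10 (intranasal spray):
  [0→2]: (0.00+2.68)/2 × 2 = 2.68
  [2→3]: (2.68+2.24)/2 × 1 = 2.46
  [3→4]: (2.24+1.80)/2 × 1 = 2.02
  [4→6]: (1.80+1.12)/2 × 2 = 2.92
  [6→8]: (1.12+0.69)/2 × 2 = 1.81
  [8→10]: (0.69+0.43)/2 × 2 = 1.12
  Sum = 13.01 µg/mL·h
Tail: C_last/k_e = 0.43/0.239 = 1.799
AUC_0→∞ (intranasal spray) = 13.01 + 1.799 = 14.809 µg/mL·h
F = (AUC_ev/D_ev)/(AUC_iv/D_iv) = (14.809/20)/(22.5/10) = 0.74045/2.25 = 0.3291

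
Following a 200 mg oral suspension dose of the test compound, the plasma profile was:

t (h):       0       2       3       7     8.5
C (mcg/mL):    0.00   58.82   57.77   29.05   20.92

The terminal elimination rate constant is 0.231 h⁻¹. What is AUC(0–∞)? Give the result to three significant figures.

AUC = 419 mcg/mL·h

Trapezoidal AUC_0→8.5:
  [0→2]: (0.00+58.82)/2 × 2 = 58.82
  [2→3]: (58.82+57.77)/2 × 1 = 58.295
  [3→7]: (57.77+29.05)/2 × 4 = 173.64
  [7→8.5]: (29.05+20.92)/2 × 1.5 = 37.4775
  Sum = 328.2325 mcg/mL·h
Extrapolated tail: C_last / k_e = 20.92 / 0.231 = 90.563
AUC_0→∞ = 328.2325 + 90.563 = 418.7955 mcg/mL·h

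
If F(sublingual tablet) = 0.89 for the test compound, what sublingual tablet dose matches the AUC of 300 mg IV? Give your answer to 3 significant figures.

For equal systemic exposure: F × D_ev = D_iv
D_ev = D_iv / F = 300 / 0.89 = 337.079 mg

D_sublingual = 337 mg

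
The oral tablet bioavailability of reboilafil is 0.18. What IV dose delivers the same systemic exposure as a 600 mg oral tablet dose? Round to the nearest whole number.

D_iv = 108 mg

Systemic exposure from an extravascular dose = F × D_ev, so the equivalent IV dose is F × D_ev.
D_iv = F × D_ev = 0.18 × 600 = 108 mg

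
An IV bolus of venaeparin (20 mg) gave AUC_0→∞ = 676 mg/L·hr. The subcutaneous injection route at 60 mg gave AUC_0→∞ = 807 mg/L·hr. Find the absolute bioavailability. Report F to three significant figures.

F = 0.398

F = (AUC_ev / D_ev) / (AUC_iv / D_iv)
  = (807/60) / (676/20)
  = 13.45 / 33.8 = 0.3979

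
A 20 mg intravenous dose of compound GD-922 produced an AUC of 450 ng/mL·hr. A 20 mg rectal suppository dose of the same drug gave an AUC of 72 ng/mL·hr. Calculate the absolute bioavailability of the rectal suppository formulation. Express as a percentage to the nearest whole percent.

F = 16%

F = (AUC_ev / D_ev) / (AUC_iv / D_iv)
  = (72/20) / (450/20)
  = 3.6 / 22.5 = 0.1600
  = 16.00%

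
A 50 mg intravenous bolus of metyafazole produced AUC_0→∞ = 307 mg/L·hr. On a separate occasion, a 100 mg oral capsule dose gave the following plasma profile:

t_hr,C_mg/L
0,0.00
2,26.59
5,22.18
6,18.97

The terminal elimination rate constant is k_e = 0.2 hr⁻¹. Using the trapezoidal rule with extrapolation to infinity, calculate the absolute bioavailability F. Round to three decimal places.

F = 0.350

Trapezoidal AUC_0→6 (oral capsule):
  [0→2]: (0.00+26.59)/2 × 2 = 26.59
  [2→5]: (26.59+22.18)/2 × 3 = 73.155
  [5→6]: (22.18+18.97)/2 × 1 = 20.575
  Sum = 120.32 mg/L·hr
Tail: C_last/k_e = 18.97/0.2 = 94.850
AUC_0→∞ (oral capsule) = 120.32 + 94.850 = 215.17 mg/L·hr
F = (AUC_ev/D_ev)/(AUC_iv/D_iv) = (215.17/100)/(307/50) = 2.1517/6.14 = 0.3504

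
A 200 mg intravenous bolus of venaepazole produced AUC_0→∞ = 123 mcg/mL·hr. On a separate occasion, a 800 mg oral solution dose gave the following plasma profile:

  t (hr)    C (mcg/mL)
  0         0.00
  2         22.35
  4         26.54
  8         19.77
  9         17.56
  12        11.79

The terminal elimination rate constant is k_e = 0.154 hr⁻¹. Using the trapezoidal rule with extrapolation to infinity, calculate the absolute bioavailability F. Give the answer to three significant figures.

F = 0.616

Trapezoidal AUC_0→12 (oral solution):
  [0→2]: (0.00+22.35)/2 × 2 = 22.35
  [2→4]: (22.35+26.54)/2 × 2 = 48.89
  [4→8]: (26.54+19.77)/2 × 4 = 92.62
  [8→9]: (19.77+17.56)/2 × 1 = 18.665
  [9→12]: (17.56+11.79)/2 × 3 = 44.025
  Sum = 226.55 mcg/mL·hr
Tail: C_last/k_e = 11.79/0.154 = 76.558
AUC_0→∞ (oral solution) = 226.55 + 76.558 = 303.108 mcg/mL·hr
F = (AUC_ev/D_ev)/(AUC_iv/D_iv) = (303.108/800)/(123/200) = 0.378885/0.615 = 0.6161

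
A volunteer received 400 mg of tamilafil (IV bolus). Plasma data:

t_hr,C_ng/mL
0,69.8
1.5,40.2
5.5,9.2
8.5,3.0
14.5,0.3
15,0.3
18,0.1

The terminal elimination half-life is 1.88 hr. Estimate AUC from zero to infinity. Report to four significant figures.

Trapezoidal AUC_0→18:
  [0→1.5]: (69.8+40.2)/2 × 1.5 = 82.5
  [1.5→5.5]: (40.2+9.2)/2 × 4 = 98.8
  [5.5→8.5]: (9.2+3.0)/2 × 3 = 18.3
  [8.5→14.5]: (3.0+0.3)/2 × 6 = 9.9
  [14.5→15]: (0.3+0.3)/2 × 0.5 = 0.15
  [15→18]: (0.3+0.1)/2 × 3 = 0.6
  Sum = 210.25 ng/mL·hr
k_e = ln2 / t½ = 0.693147 / 1.88 = 0.3687 hr^-1
Extrapolated tail: C_last / k_e = 0.1 / 0.3687 = 0.271
AUC_0→∞ = 210.25 + 0.271 = 210.521 ng/mL·hr

AUC = 210.5 ng/mL·hr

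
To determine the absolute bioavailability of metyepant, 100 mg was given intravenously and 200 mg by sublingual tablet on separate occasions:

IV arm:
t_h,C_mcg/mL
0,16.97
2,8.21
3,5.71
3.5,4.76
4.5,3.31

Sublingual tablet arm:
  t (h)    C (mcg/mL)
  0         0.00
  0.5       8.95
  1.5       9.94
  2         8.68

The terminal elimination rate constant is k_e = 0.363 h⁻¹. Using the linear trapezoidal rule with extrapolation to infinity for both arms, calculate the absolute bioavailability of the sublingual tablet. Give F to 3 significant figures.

Trapezoidal AUC_0→4.5 (IV):
  [0→2]: (16.97+8.21)/2 × 2 = 25.18
  [2→3]: (8.21+5.71)/2 × 1 = 6.96
  [3→3.5]: (5.71+4.76)/2 × 0.5 = 2.6175
  [3.5→4.5]: (4.76+3.31)/2 × 1 = 4.035
  Sum = 38.7925 mcg/mL·h
IV tail: 3.31/0.363 = 9.118; AUC_iv,0→∞ = 38.7925 + 9.118 = 47.9105 mcg/mL·h
Trapezoidal AUC_0→2 (sublingual tablet):
  [0→0.5]: (0.00+8.95)/2 × 0.5 = 2.2375
  [0.5→1.5]: (8.95+9.94)/2 × 1 = 9.445
  [1.5→2]: (9.94+8.68)/2 × 0.5 = 4.655
  Sum = 16.3375 mcg/mL·h
sublingual tablet tail: 8.68/0.363 = 23.912; AUC_ev,0→∞ = 16.3375 + 23.912 = 40.2495 mcg/mL·h
F = (AUC_ev/D_ev)/(AUC_iv/D_iv) = (40.2495/200)/(47.9105/100) = 0.2012475/0.479105 = 0.4200

F = 0.420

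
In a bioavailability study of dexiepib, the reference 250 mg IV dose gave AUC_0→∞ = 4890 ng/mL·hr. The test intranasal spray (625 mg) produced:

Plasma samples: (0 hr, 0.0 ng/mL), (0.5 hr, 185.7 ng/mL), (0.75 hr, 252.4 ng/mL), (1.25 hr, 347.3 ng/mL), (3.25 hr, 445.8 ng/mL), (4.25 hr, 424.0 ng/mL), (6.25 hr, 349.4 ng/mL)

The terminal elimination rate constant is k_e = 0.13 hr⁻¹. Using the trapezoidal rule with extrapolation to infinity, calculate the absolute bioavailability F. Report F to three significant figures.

F = 0.404

Trapezoidal AUC_0→6.25 (intranasal spray):
  [0→0.5]: (0.0+185.7)/2 × 0.5 = 46.425
  [0.5→0.75]: (185.7+252.4)/2 × 0.25 = 54.7625
  [0.75→1.25]: (252.4+347.3)/2 × 0.5 = 149.925
  [1.25→3.25]: (347.3+445.8)/2 × 2 = 793.1
  [3.25→4.25]: (445.8+424.0)/2 × 1 = 434.9
  [4.25→6.25]: (424.0+349.4)/2 × 2 = 773.4
  Sum = 2252.5125 ng/mL·hr
Tail: C_last/k_e = 349.4/0.13 = 2687.692
AUC_0→∞ (intranasal spray) = 2252.5125 + 2687.692 = 4940.2045 ng/mL·hr
F = (AUC_ev/D_ev)/(AUC_iv/D_iv) = (4940.2045/625)/(4890/250) = 7.9043272/19.56 = 0.4041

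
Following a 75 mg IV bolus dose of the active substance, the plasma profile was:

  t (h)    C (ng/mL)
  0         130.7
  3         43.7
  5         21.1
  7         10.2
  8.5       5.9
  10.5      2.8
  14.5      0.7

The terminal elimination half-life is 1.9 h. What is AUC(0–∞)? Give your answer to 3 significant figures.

Trapezoidal AUC_0→14.5:
  [0→3]: (130.7+43.7)/2 × 3 = 261.6
  [3→5]: (43.7+21.1)/2 × 2 = 64.8
  [5→7]: (21.1+10.2)/2 × 2 = 31.3
  [7→8.5]: (10.2+5.9)/2 × 1.5 = 12.075
  [8.5→10.5]: (5.9+2.8)/2 × 2 = 8.7
  [10.5→14.5]: (2.8+0.7)/2 × 4 = 7.0
  Sum = 385.475 ng/mL·h
k_e = ln2 / t½ = 0.693147 / 1.9 = 0.3648 h^-1
Extrapolated tail: C_last / k_e = 0.7 / 0.3648 = 1.919
AUC_0→∞ = 385.475 + 1.919 = 387.394 ng/mL·h

AUC = 387 ng/mL·h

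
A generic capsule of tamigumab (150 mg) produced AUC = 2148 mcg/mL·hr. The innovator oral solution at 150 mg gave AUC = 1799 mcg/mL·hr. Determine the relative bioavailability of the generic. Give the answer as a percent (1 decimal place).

F_rel = (AUC_test/D_test) / (AUC_ref/D_ref)
      = (2148/150) / (1799/150)
      = 14.32 / 11.9933 = 1.1940 = 119.40%

F_rel = 119.4%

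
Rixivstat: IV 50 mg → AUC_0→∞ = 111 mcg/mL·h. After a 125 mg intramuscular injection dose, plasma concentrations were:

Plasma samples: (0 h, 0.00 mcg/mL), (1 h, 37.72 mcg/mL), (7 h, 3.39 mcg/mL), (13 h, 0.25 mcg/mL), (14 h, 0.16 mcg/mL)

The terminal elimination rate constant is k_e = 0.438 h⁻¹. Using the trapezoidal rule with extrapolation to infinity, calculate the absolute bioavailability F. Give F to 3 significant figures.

Trapezoidal AUC_0→14 (intramuscular injection):
  [0→1]: (0.00+37.72)/2 × 1 = 18.86
  [1→7]: (37.72+3.39)/2 × 6 = 123.33
  [7→13]: (3.39+0.25)/2 × 6 = 10.92
  [13→14]: (0.25+0.16)/2 × 1 = 0.205
  Sum = 153.315 mcg/mL·h
Tail: C_last/k_e = 0.16/0.438 = 0.365
AUC_0→∞ (intramuscular injection) = 153.315 + 0.365 = 153.68 mcg/mL·h
F = (AUC_ev/D_ev)/(AUC_iv/D_iv) = (153.68/125)/(111/50) = 1.22944/2.22 = 0.5538

F = 0.554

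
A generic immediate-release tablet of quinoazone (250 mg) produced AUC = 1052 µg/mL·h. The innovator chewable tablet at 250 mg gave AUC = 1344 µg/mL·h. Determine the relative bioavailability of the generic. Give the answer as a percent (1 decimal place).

F_rel = 78.3%

F_rel = (AUC_test/D_test) / (AUC_ref/D_ref)
      = (1052/250) / (1344/250)
      = 4.208 / 5.376 = 0.7827 = 78.27%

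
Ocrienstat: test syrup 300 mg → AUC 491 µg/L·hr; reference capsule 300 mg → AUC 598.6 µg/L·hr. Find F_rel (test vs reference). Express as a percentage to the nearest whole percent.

F_rel = (AUC_test/D_test) / (AUC_ref/D_ref)
      = (491/300) / (598.6/300)
      = 1.63667 / 1.99533 = 0.8203 = 82.03%

F_rel = 82%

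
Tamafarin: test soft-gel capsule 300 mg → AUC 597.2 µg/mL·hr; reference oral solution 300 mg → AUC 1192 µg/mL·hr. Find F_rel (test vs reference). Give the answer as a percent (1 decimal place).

F_rel = 50.1%

F_rel = (AUC_test/D_test) / (AUC_ref/D_ref)
      = (597.2/300) / (1192/300)
      = 1.99067 / 3.97333 = 0.5010 = 50.10%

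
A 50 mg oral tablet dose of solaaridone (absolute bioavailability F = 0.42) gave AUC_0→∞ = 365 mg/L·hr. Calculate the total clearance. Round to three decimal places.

CL = 0.058 L/hr

CL = F × Dose / AUC_0→∞
   = 0.42 × 50 / 365 = 0.0575342 L/hr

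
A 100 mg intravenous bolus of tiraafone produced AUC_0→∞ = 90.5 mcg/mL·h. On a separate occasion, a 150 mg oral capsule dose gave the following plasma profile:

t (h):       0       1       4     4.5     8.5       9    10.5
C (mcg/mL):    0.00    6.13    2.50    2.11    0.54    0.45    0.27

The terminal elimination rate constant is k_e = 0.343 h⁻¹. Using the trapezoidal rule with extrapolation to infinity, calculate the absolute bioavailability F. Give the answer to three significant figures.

Trapezoidal AUC_0→10.5 (oral capsule):
  [0→1]: (0.00+6.13)/2 × 1 = 3.065
  [1→4]: (6.13+2.50)/2 × 3 = 12.945
  [4→4.5]: (2.50+2.11)/2 × 0.5 = 1.1525
  [4.5→8.5]: (2.11+0.54)/2 × 4 = 5.3
  [8.5→9]: (0.54+0.45)/2 × 0.5 = 0.2475
  [9→10.5]: (0.45+0.27)/2 × 1.5 = 0.54
  Sum = 23.25 mcg/mL·h
Tail: C_last/k_e = 0.27/0.343 = 0.787
AUC_0→∞ (oral capsule) = 23.25 + 0.787 = 24.037 mcg/mL·h
F = (AUC_ev/D_ev)/(AUC_iv/D_iv) = (24.037/150)/(90.5/100) = 0.160247/0.905 = 0.1771

F = 0.177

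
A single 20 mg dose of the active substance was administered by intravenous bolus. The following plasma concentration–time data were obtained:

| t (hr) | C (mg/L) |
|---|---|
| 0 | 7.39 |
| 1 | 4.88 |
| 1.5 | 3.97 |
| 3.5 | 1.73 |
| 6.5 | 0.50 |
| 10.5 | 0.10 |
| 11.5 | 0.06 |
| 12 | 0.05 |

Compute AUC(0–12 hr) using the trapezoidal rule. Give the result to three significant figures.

AUC = 18.7 mg/L·hr

Trapezoidal AUC_0→12:
  [0→1]: (7.39+4.88)/2 × 1 = 6.135
  [1→1.5]: (4.88+3.97)/2 × 0.5 = 2.2125
  [1.5→3.5]: (3.97+1.73)/2 × 2 = 5.7
  [3.5→6.5]: (1.73+0.50)/2 × 3 = 3.345
  [6.5→10.5]: (0.50+0.10)/2 × 4 = 1.2
  [10.5→11.5]: (0.10+0.06)/2 × 1 = 0.08
  [11.5→12]: (0.06+0.05)/2 × 0.5 = 0.0275
  Sum = 18.7 mg/L·hr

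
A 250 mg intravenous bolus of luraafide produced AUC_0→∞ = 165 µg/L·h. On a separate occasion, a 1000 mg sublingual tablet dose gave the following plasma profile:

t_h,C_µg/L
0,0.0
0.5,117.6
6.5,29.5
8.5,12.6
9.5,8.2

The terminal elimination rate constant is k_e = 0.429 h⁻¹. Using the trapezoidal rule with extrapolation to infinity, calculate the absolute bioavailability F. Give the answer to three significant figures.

F = 0.822

Trapezoidal AUC_0→9.5 (sublingual tablet):
  [0→0.5]: (0.0+117.6)/2 × 0.5 = 29.4
  [0.5→6.5]: (117.6+29.5)/2 × 6 = 441.3
  [6.5→8.5]: (29.5+12.6)/2 × 2 = 42.1
  [8.5→9.5]: (12.6+8.2)/2 × 1 = 10.4
  Sum = 523.2 µg/L·h
Tail: C_last/k_e = 8.2/0.429 = 19.114
AUC_0→∞ (sublingual tablet) = 523.2 + 19.114 = 542.314 µg/L·h
F = (AUC_ev/D_ev)/(AUC_iv/D_iv) = (542.314/1000)/(165/250) = 0.542314/0.66 = 0.8217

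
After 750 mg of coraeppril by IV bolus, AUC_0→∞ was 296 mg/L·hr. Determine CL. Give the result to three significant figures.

CL = 2.53 L/hr

CL = Dose_iv / AUC_0→∞
   = 750 / 296 = 2.53378 L/hr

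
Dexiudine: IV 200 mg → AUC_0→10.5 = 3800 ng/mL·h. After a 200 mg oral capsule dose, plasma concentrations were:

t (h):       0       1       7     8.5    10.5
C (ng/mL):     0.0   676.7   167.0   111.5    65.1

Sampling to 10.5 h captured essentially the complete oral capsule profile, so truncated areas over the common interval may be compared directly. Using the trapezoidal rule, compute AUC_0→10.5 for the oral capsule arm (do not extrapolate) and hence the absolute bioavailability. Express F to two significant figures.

Trapezoidal AUC_0→10.5 (oral capsule):
  [0→1]: (0.0+676.7)/2 × 1 = 338.35
  [1→7]: (676.7+167.0)/2 × 6 = 2531.1
  [7→8.5]: (167.0+111.5)/2 × 1.5 = 208.875
  [8.5→10.5]: (111.5+65.1)/2 × 2 = 176.6
  Sum = 3254.925 ng/mL·h
F = (AUC_ev/D_ev)/(AUC_iv/D_iv) = (3254.925/200)/(3800/200) = 16.274625/19 = 0.8566

F = 0.86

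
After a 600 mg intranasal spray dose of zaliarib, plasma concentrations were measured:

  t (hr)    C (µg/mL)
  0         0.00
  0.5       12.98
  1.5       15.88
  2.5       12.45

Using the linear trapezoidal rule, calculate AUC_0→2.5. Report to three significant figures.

Trapezoidal AUC_0→2.5:
  [0→0.5]: (0.00+12.98)/2 × 0.5 = 3.245
  [0.5→1.5]: (12.98+15.88)/2 × 1 = 14.43
  [1.5→2.5]: (15.88+12.45)/2 × 1 = 14.165
  Sum = 31.84 µg/mL·hr

AUC = 31.8 µg/mL·hr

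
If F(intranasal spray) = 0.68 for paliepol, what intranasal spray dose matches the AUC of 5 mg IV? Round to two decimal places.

For equal systemic exposure: F × D_ev = D_iv
D_ev = D_iv / F = 5 / 0.68 = 7.35294 mg

D_intranasal = 7.35 mg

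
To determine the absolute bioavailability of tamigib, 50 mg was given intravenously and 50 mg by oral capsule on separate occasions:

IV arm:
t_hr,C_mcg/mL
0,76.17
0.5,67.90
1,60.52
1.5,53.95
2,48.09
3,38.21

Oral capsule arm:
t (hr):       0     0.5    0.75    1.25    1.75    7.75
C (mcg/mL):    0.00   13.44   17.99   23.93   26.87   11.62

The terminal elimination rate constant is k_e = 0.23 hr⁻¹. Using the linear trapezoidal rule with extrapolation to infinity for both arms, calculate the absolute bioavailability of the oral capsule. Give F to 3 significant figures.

Trapezoidal AUC_0→3 (IV):
  [0→0.5]: (76.17+67.90)/2 × 0.5 = 36.0175
  [0.5→1]: (67.90+60.52)/2 × 0.5 = 32.105
  [1→1.5]: (60.52+53.95)/2 × 0.5 = 28.6175
  [1.5→2]: (53.95+48.09)/2 × 0.5 = 25.51
  [2→3]: (48.09+38.21)/2 × 1 = 43.15
  Sum = 165.4 mcg/mL·hr
IV tail: 38.21/0.23 = 166.130; AUC_iv,0→∞ = 165.4 + 166.130 = 331.53 mcg/mL·hr
Trapezoidal AUC_0→7.75 (oral capsule):
  [0→0.5]: (0.00+13.44)/2 × 0.5 = 3.36
  [0.5→0.75]: (13.44+17.99)/2 × 0.25 = 3.92875
  [0.75→1.25]: (17.99+23.93)/2 × 0.5 = 10.48
  [1.25→1.75]: (23.93+26.87)/2 × 0.5 = 12.7
  [1.75→7.75]: (26.87+11.62)/2 × 6 = 115.47
  Sum = 145.93875 mcg/mL·hr
oral capsule tail: 11.62/0.23 = 50.522; AUC_ev,0→∞ = 145.93875 + 50.522 = 196.46075 mcg/mL·hr
F = (AUC_ev/D_ev)/(AUC_iv/D_iv) = (196.46075/50)/(331.53/50) = 3.929215/6.6306 = 0.5926

F = 0.593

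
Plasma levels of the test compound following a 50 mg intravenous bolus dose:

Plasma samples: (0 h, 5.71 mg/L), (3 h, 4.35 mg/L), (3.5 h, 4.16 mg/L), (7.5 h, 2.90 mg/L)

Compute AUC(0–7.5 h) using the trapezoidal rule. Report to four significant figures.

Trapezoidal AUC_0→7.5:
  [0→3]: (5.71+4.35)/2 × 3 = 15.09
  [3→3.5]: (4.35+4.16)/2 × 0.5 = 2.1275
  [3.5→7.5]: (4.16+2.90)/2 × 4 = 14.12
  Sum = 31.3375 mg/L·h

AUC = 31.34 mg/L·h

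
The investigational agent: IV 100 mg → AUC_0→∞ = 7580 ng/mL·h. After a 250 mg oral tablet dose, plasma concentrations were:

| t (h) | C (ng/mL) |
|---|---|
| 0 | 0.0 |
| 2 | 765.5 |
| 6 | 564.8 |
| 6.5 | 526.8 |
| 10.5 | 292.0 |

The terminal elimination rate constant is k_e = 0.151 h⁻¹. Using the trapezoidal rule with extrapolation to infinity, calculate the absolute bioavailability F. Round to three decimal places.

Trapezoidal AUC_0→10.5 (oral tablet):
  [0→2]: (0.0+765.5)/2 × 2 = 765.5
  [2→6]: (765.5+564.8)/2 × 4 = 2660.6
  [6→6.5]: (564.8+526.8)/2 × 0.5 = 272.9
  [6.5→10.5]: (526.8+292.0)/2 × 4 = 1637.6
  Sum = 5336.6 ng/mL·h
Tail: C_last/k_e = 292.0/0.151 = 1933.775
AUC_0→∞ (oral tablet) = 5336.6 + 1933.775 = 7270.375 ng/mL·h
F = (AUC_ev/D_ev)/(AUC_iv/D_iv) = (7270.375/250)/(7580/100) = 29.0815/75.8 = 0.3837

F = 0.384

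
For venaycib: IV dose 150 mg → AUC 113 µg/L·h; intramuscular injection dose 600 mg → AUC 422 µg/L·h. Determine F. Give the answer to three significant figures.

F = 0.934

F = (AUC_ev / D_ev) / (AUC_iv / D_iv)
  = (422/600) / (113/150)
  = 0.703333 / 0.753333 = 0.9336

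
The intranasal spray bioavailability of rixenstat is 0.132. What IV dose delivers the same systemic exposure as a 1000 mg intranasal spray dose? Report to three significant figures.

D_iv = 132 mg

Systemic exposure from an extravascular dose = F × D_ev, so the equivalent IV dose is F × D_ev.
D_iv = F × D_ev = 0.132 × 1000 = 132 mg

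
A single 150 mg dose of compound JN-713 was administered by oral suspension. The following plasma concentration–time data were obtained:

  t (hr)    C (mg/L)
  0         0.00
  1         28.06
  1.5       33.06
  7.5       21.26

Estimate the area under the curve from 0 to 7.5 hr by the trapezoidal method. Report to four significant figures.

Trapezoidal AUC_0→7.5:
  [0→1]: (0.00+28.06)/2 × 1 = 14.03
  [1→1.5]: (28.06+33.06)/2 × 0.5 = 15.28
  [1.5→7.5]: (33.06+21.26)/2 × 6 = 162.96
  Sum = 192.27 mg/L·hr

AUC = 192.3 mg/L·hr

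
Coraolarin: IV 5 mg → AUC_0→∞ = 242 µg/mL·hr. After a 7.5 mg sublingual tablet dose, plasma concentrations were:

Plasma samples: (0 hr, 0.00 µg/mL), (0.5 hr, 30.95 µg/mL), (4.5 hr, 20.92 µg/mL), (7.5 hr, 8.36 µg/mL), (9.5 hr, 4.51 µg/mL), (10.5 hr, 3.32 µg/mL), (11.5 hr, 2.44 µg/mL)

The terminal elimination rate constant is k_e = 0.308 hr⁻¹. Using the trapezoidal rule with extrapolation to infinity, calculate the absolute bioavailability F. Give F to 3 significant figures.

Trapezoidal AUC_0→11.5 (sublingual tablet):
  [0→0.5]: (0.00+30.95)/2 × 0.5 = 7.7375
  [0.5→4.5]: (30.95+20.92)/2 × 4 = 103.74
  [4.5→7.5]: (20.92+8.36)/2 × 3 = 43.92
  [7.5→9.5]: (8.36+4.51)/2 × 2 = 12.87
  [9.5→10.5]: (4.51+3.32)/2 × 1 = 3.915
  [10.5→11.5]: (3.32+2.44)/2 × 1 = 2.88
  Sum = 175.0625 µg/mL·hr
Tail: C_last/k_e = 2.44/0.308 = 7.922
AUC_0→∞ (sublingual tablet) = 175.0625 + 7.922 = 182.9845 µg/mL·hr
F = (AUC_ev/D_ev)/(AUC_iv/D_iv) = (182.9845/7.5)/(242/5) = 24.3979/48.4 = 0.5041

F = 0.504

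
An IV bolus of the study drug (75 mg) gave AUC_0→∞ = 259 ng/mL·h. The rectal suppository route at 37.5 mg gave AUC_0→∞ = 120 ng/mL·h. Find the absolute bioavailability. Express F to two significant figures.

F = 0.93

F = (AUC_ev / D_ev) / (AUC_iv / D_iv)
  = (120/37.5) / (259/75)
  = 3.2 / 3.45333 = 0.9266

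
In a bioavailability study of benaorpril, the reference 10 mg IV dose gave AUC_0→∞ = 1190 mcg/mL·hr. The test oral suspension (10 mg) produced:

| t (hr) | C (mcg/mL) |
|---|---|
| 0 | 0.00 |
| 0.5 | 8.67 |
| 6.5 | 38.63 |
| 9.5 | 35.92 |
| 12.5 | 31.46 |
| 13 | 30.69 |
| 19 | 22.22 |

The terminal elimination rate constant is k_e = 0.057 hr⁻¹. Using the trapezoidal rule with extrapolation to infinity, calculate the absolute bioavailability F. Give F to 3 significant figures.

Trapezoidal AUC_0→19 (oral suspension):
  [0→0.5]: (0.00+8.67)/2 × 0.5 = 2.1675
  [0.5→6.5]: (8.67+38.63)/2 × 6 = 141.9
  [6.5→9.5]: (38.63+35.92)/2 × 3 = 111.825
  [9.5→12.5]: (35.92+31.46)/2 × 3 = 101.07
  [12.5→13]: (31.46+30.69)/2 × 0.5 = 15.5375
  [13→19]: (30.69+22.22)/2 × 6 = 158.73
  Sum = 531.23 mcg/mL·hr
Tail: C_last/k_e = 22.22/0.057 = 389.825
AUC_0→∞ (oral suspension) = 531.23 + 389.825 = 921.055 mcg/mL·hr
F = (AUC_ev/D_ev)/(AUC_iv/D_iv) = (921.055/10)/(1190/10) = 92.1055/119 = 0.7740

F = 0.774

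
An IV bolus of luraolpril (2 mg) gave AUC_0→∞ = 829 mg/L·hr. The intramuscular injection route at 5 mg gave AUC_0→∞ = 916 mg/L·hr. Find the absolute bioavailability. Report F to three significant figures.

F = 0.442

F = (AUC_ev / D_ev) / (AUC_iv / D_iv)
  = (916/5) / (829/2)
  = 183.2 / 414.5 = 0.4420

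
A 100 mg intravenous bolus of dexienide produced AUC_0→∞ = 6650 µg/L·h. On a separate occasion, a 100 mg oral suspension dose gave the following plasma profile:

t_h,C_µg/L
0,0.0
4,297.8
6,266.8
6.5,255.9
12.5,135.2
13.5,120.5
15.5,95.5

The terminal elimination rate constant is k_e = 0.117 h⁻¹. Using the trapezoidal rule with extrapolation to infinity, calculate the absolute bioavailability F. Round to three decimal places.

Trapezoidal AUC_0→15.5 (oral suspension):
  [0→4]: (0.0+297.8)/2 × 4 = 595.6
  [4→6]: (297.8+266.8)/2 × 2 = 564.6
  [6→6.5]: (266.8+255.9)/2 × 0.5 = 130.675
  [6.5→12.5]: (255.9+135.2)/2 × 6 = 1173.3
  [12.5→13.5]: (135.2+120.5)/2 × 1 = 127.85
  [13.5→15.5]: (120.5+95.5)/2 × 2 = 216.0
  Sum = 2808.025 µg/L·h
Tail: C_last/k_e = 95.5/0.117 = 816.239
AUC_0→∞ (oral suspension) = 2808.025 + 816.239 = 3624.264 µg/L·h
F = (AUC_ev/D_ev)/(AUC_iv/D_iv) = (3624.264/100)/(6650/100) = 36.24264/66.5 = 0.5450

F = 0.545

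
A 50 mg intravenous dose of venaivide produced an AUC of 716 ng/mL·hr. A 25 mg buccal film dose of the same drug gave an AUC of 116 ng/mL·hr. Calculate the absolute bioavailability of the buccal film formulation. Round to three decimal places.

F = 0.324

F = (AUC_ev / D_ev) / (AUC_iv / D_iv)
  = (116/25) / (716/50)
  = 4.64 / 14.32 = 0.3240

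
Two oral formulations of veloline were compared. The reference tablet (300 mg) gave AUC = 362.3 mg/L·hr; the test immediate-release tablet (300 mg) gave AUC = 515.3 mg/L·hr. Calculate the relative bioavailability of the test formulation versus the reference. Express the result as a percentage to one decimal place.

F_rel = 142.2%

F_rel = (AUC_test/D_test) / (AUC_ref/D_ref)
      = (515.3/300) / (362.3/300)
      = 1.71767 / 1.20767 = 1.4223 = 142.23%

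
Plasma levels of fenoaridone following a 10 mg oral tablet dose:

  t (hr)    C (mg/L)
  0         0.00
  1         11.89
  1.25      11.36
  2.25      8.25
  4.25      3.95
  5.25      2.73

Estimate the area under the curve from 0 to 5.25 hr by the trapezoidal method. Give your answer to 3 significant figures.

AUC = 34.2 mg/L·hr

Trapezoidal AUC_0→5.25:
  [0→1]: (0.00+11.89)/2 × 1 = 5.945
  [1→1.25]: (11.89+11.36)/2 × 0.25 = 2.90625
  [1.25→2.25]: (11.36+8.25)/2 × 1 = 9.805
  [2.25→4.25]: (8.25+3.95)/2 × 2 = 12.2
  [4.25→5.25]: (3.95+2.73)/2 × 1 = 3.34
  Sum = 34.19625 mg/L·hr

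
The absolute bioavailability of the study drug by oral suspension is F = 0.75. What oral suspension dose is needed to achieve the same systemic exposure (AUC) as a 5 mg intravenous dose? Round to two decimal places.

For equal systemic exposure: F × D_ev = D_iv
D_ev = D_iv / F = 5 / 0.75 = 6.66667 mg

D_oral = 6.67 mg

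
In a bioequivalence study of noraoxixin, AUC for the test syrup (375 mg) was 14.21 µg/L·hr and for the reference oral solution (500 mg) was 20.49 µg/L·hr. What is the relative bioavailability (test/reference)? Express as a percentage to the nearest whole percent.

F_rel = 92%

F_rel = (AUC_test/D_test) / (AUC_ref/D_ref)
      = (14.21/375) / (20.49/500)
      = 0.0378933 / 0.04098 = 0.9247 = 92.47%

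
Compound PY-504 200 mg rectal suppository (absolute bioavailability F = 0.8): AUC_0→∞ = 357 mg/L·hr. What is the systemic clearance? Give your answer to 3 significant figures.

CL = F × Dose / AUC_0→∞
   = 0.8 × 200 / 357 = 0.448179 L/hr

CL = 0.448 L/hr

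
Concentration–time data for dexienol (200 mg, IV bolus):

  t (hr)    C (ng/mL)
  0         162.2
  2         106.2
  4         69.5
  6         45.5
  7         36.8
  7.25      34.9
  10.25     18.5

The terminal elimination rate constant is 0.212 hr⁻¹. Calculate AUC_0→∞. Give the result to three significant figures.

Trapezoidal AUC_0→10.25:
  [0→2]: (162.2+106.2)/2 × 2 = 268.4
  [2→4]: (106.2+69.5)/2 × 2 = 175.7
  [4→6]: (69.5+45.5)/2 × 2 = 115.0
  [6→7]: (45.5+36.8)/2 × 1 = 41.15
  [7→7.25]: (36.8+34.9)/2 × 0.25 = 8.9625
  [7.25→10.25]: (34.9+18.5)/2 × 3 = 80.1
  Sum = 689.3125 ng/mL·hr
Extrapolated tail: C_last / k_e = 18.5 / 0.212 = 87.264
AUC_0→∞ = 689.3125 + 87.264 = 776.5765 ng/mL·hr

AUC = 777 ng/mL·hr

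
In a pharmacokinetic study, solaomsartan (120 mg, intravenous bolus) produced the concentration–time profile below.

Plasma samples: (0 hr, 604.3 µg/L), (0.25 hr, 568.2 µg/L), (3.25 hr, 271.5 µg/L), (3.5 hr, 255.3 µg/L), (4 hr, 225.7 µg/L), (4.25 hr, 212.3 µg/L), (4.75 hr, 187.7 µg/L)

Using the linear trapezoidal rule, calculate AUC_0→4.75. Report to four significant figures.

Trapezoidal AUC_0→4.75:
  [0→0.25]: (604.3+568.2)/2 × 0.25 = 146.5625
  [0.25→3.25]: (568.2+271.5)/2 × 3 = 1259.55
  [3.25→3.5]: (271.5+255.3)/2 × 0.25 = 65.85
  [3.5→4]: (255.3+225.7)/2 × 0.5 = 120.25
  [4→4.25]: (225.7+212.3)/2 × 0.25 = 54.75
  [4.25→4.75]: (212.3+187.7)/2 × 0.5 = 100.0
  Sum = 1746.9625 µg/L·hr

AUC = 1747 µg/L·hr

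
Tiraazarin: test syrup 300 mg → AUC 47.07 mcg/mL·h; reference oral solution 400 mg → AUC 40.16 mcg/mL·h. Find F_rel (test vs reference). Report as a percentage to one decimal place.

F_rel = 156.3%

F_rel = (AUC_test/D_test) / (AUC_ref/D_ref)
      = (47.07/300) / (40.16/400)
      = 0.1569 / 0.1004 = 1.5627 = 156.27%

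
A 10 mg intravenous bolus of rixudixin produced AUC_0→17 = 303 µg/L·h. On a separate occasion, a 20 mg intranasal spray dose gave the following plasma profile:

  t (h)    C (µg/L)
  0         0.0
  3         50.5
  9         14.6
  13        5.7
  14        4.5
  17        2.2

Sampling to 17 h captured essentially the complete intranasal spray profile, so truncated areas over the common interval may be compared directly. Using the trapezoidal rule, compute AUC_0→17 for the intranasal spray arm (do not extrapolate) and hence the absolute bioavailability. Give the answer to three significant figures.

F = 0.539

Trapezoidal AUC_0→17 (intranasal spray):
  [0→3]: (0.0+50.5)/2 × 3 = 75.75
  [3→9]: (50.5+14.6)/2 × 6 = 195.3
  [9→13]: (14.6+5.7)/2 × 4 = 40.6
  [13→14]: (5.7+4.5)/2 × 1 = 5.1
  [14→17]: (4.5+2.2)/2 × 3 = 10.05
  Sum = 326.8 µg/L·h
F = (AUC_ev/D_ev)/(AUC_iv/D_iv) = (326.8/20)/(303/10) = 16.34/30.3 = 0.5393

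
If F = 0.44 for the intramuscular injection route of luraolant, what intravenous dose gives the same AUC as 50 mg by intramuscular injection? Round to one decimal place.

Systemic exposure from an extravascular dose = F × D_ev, so the equivalent IV dose is F × D_ev.
D_iv = F × D_ev = 0.44 × 50 = 22 mg

D_iv = 22.0 mg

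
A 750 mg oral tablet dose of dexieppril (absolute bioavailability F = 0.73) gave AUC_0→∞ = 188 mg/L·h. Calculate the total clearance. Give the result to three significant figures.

CL = F × Dose / AUC_0→∞
   = 0.73 × 750 / 188 = 2.91223 L/h

CL = 2.91 L/h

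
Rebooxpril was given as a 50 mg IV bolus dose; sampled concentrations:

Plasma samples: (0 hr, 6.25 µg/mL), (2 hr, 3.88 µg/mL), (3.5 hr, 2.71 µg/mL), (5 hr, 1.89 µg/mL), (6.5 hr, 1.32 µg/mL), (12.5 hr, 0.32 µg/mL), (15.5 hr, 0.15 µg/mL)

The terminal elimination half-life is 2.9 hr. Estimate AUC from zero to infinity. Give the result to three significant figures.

AUC = 27.2 µg/mL·hr

Trapezoidal AUC_0→15.5:
  [0→2]: (6.25+3.88)/2 × 2 = 10.13
  [2→3.5]: (3.88+2.71)/2 × 1.5 = 4.9425
  [3.5→5]: (2.71+1.89)/2 × 1.5 = 3.45
  [5→6.5]: (1.89+1.32)/2 × 1.5 = 2.4075
  [6.5→12.5]: (1.32+0.32)/2 × 6 = 4.92
  [12.5→15.5]: (0.32+0.15)/2 × 3 = 0.705
  Sum = 26.555 µg/mL·hr
k_e = ln2 / t½ = 0.693147 / 2.9 = 0.2390 hr^-1
Extrapolated tail: C_last / k_e = 0.15 / 0.239 = 0.628
AUC_0→∞ = 26.555 + 0.628 = 27.183 µg/mL·hr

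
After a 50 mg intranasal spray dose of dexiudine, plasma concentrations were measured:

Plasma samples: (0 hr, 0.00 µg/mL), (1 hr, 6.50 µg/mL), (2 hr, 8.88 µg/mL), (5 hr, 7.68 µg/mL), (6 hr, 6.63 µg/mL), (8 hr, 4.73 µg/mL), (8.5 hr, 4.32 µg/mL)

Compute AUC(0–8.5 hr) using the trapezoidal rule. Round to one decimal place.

AUC = 56.6 µg/mL·hr

Trapezoidal AUC_0→8.5:
  [0→1]: (0.00+6.50)/2 × 1 = 3.25
  [1→2]: (6.50+8.88)/2 × 1 = 7.69
  [2→5]: (8.88+7.68)/2 × 3 = 24.84
  [5→6]: (7.68+6.63)/2 × 1 = 7.155
  [6→8]: (6.63+4.73)/2 × 2 = 11.36
  [8→8.5]: (4.73+4.32)/2 × 0.5 = 2.2625
  Sum = 56.5575 µg/mL·hr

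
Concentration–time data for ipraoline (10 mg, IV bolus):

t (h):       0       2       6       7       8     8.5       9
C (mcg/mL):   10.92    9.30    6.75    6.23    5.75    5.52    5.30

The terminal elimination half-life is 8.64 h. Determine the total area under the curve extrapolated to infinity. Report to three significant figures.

AUC = 136 mcg/mL·h

Trapezoidal AUC_0→9:
  [0→2]: (10.92+9.30)/2 × 2 = 20.22
  [2→6]: (9.30+6.75)/2 × 4 = 32.1
  [6→7]: (6.75+6.23)/2 × 1 = 6.49
  [7→8]: (6.23+5.75)/2 × 1 = 5.99
  [8→8.5]: (5.75+5.52)/2 × 0.5 = 2.8175
  [8.5→9]: (5.52+5.30)/2 × 0.5 = 2.705
  Sum = 70.3225 mcg/mL·h
k_e = ln2 / t½ = 0.693147 / 8.64 = 0.0802 h^-1
Extrapolated tail: C_last / k_e = 5.30 / 0.0802 = 66.085
AUC_0→∞ = 70.3225 + 66.085 = 136.4075 mcg/mL·h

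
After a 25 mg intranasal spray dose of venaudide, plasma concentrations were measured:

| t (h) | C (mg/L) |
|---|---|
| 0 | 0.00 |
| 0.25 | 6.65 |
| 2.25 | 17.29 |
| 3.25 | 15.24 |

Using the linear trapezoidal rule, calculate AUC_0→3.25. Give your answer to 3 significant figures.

AUC = 41.0 mg/L·h

Trapezoidal AUC_0→3.25:
  [0→0.25]: (0.00+6.65)/2 × 0.25 = 0.83125
  [0.25→2.25]: (6.65+17.29)/2 × 2 = 23.94
  [2.25→3.25]: (17.29+15.24)/2 × 1 = 16.265
  Sum = 41.03625 mg/L·h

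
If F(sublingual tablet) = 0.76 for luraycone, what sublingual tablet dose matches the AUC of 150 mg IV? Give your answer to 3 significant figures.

D_sublingual = 197 mg

For equal systemic exposure: F × D_ev = D_iv
D_ev = D_iv / F = 150 / 0.76 = 197.368 mg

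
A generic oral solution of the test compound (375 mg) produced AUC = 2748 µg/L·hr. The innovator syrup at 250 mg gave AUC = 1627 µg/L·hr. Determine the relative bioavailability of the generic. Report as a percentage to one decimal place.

F_rel = (AUC_test/D_test) / (AUC_ref/D_ref)
      = (2748/375) / (1627/250)
      = 7.328 / 6.508 = 1.1260 = 112.60%

F_rel = 112.6%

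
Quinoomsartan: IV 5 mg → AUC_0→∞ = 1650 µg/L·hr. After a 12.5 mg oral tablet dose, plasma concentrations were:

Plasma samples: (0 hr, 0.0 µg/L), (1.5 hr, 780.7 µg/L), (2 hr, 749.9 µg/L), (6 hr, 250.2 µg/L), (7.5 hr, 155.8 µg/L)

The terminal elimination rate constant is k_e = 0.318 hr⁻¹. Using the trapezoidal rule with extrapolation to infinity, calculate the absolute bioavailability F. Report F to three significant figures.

Trapezoidal AUC_0→7.5 (oral tablet):
  [0→1.5]: (0.0+780.7)/2 × 1.5 = 585.525
  [1.5→2]: (780.7+749.9)/2 × 0.5 = 382.65
  [2→6]: (749.9+250.2)/2 × 4 = 2000.2
  [6→7.5]: (250.2+155.8)/2 × 1.5 = 304.5
  Sum = 3272.875 µg/L·hr
Tail: C_last/k_e = 155.8/0.318 = 489.937
AUC_0→∞ (oral tablet) = 3272.875 + 489.937 = 3762.812 µg/L·hr
F = (AUC_ev/D_ev)/(AUC_iv/D_iv) = (3762.812/12.5)/(1650/5) = 301.02496/330 = 0.9122

F = 0.912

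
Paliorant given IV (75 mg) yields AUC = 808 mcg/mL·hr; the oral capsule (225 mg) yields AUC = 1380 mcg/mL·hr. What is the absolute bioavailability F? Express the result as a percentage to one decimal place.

F = 56.9%

F = (AUC_ev / D_ev) / (AUC_iv / D_iv)
  = (1380/225) / (808/75)
  = 6.13333 / 10.7733 = 0.5693
  = 56.93%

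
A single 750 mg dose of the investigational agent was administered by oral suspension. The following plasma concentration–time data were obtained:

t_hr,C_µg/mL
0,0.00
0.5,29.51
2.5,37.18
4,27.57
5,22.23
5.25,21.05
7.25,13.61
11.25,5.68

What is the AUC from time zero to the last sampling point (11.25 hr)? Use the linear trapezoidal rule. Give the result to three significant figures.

Trapezoidal AUC_0→11.25:
  [0→0.5]: (0.00+29.51)/2 × 0.5 = 7.3775
  [0.5→2.5]: (29.51+37.18)/2 × 2 = 66.69
  [2.5→4]: (37.18+27.57)/2 × 1.5 = 48.5625
  [4→5]: (27.57+22.23)/2 × 1 = 24.9
  [5→5.25]: (22.23+21.05)/2 × 0.25 = 5.41
  [5.25→7.25]: (21.05+13.61)/2 × 2 = 34.66
  [7.25→11.25]: (13.61+5.68)/2 × 4 = 38.58
  Sum = 226.18 µg/mL·hr

AUC = 226 µg/mL·hr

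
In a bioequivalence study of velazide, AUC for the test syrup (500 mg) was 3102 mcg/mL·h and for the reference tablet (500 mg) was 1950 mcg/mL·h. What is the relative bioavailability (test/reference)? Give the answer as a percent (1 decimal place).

F_rel = (AUC_test/D_test) / (AUC_ref/D_ref)
      = (3102/500) / (1950/500)
      = 6.204 / 3.9 = 1.5908 = 159.08%

F_rel = 159.1%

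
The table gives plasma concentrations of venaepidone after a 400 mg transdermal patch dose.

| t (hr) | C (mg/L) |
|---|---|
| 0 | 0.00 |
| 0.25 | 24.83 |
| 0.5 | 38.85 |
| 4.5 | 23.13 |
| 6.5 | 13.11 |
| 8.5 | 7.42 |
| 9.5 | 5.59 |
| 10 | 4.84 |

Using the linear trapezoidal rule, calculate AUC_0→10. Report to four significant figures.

AUC = 200.9 mg/L·hr

Trapezoidal AUC_0→10:
  [0→0.25]: (0.00+24.83)/2 × 0.25 = 3.10375
  [0.25→0.5]: (24.83+38.85)/2 × 0.25 = 7.96
  [0.5→4.5]: (38.85+23.13)/2 × 4 = 123.96
  [4.5→6.5]: (23.13+13.11)/2 × 2 = 36.24
  [6.5→8.5]: (13.11+7.42)/2 × 2 = 20.53
  [8.5→9.5]: (7.42+5.59)/2 × 1 = 6.505
  [9.5→10]: (5.59+4.84)/2 × 0.5 = 2.6075
  Sum = 200.90625 mg/L·hr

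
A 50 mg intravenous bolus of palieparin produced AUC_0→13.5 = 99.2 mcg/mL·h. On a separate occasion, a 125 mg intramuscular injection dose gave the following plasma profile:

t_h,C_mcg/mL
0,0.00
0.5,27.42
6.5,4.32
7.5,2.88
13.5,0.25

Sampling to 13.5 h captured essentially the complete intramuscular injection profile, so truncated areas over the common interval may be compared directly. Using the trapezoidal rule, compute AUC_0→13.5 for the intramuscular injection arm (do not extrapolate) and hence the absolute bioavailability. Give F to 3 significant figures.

F = 0.464

Trapezoidal AUC_0→13.5 (intramuscular injection):
  [0→0.5]: (0.00+27.42)/2 × 0.5 = 6.855
  [0.5→6.5]: (27.42+4.32)/2 × 6 = 95.22
  [6.5→7.5]: (4.32+2.88)/2 × 1 = 3.6
  [7.5→13.5]: (2.88+0.25)/2 × 6 = 9.39
  Sum = 115.065 mcg/mL·h
F = (AUC_ev/D_ev)/(AUC_iv/D_iv) = (115.065/125)/(99.2/50) = 0.92052/1.984 = 0.4640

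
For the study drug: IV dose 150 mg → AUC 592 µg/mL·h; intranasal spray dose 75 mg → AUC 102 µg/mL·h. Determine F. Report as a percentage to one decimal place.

F = (AUC_ev / D_ev) / (AUC_iv / D_iv)
  = (102/75) / (592/150)
  = 1.36 / 3.94667 = 0.3446
  = 34.46%

F = 34.5%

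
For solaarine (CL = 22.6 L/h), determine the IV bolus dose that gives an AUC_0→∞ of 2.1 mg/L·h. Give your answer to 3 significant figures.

Dose_iv = CL × AUC_0→∞
     = 22.6 × 2.1 = 47.46 mg

Dose = 47.5 mg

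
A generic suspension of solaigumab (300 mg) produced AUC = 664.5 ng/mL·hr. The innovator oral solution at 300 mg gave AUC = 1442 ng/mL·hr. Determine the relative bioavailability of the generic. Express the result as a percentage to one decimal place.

F_rel = 46.1%

F_rel = (AUC_test/D_test) / (AUC_ref/D_ref)
      = (664.5/300) / (1442/300)
      = 2.215 / 4.80667 = 0.4608 = 46.08%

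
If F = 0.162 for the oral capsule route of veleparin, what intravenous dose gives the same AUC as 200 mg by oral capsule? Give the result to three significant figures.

D_iv = 32.4 mg

Systemic exposure from an extravascular dose = F × D_ev, so the equivalent IV dose is F × D_ev.
D_iv = F × D_ev = 0.162 × 200 = 32.4 mg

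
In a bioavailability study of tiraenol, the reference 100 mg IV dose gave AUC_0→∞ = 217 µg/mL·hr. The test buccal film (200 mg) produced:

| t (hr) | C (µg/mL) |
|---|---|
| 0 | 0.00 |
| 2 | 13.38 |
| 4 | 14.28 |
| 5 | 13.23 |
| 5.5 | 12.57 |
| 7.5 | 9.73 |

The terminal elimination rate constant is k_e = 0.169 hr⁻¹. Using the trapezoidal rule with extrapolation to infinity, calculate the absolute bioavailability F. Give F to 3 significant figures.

Trapezoidal AUC_0→7.5 (buccal film):
  [0→2]: (0.00+13.38)/2 × 2 = 13.38
  [2→4]: (13.38+14.28)/2 × 2 = 27.66
  [4→5]: (14.28+13.23)/2 × 1 = 13.755
  [5→5.5]: (13.23+12.57)/2 × 0.5 = 6.45
  [5.5→7.5]: (12.57+9.73)/2 × 2 = 22.3
  Sum = 83.545 µg/mL·hr
Tail: C_last/k_e = 9.73/0.169 = 57.574
AUC_0→∞ (buccal film) = 83.545 + 57.574 = 141.119 µg/mL·hr
F = (AUC_ev/D_ev)/(AUC_iv/D_iv) = (141.119/200)/(217/100) = 0.705595/2.17 = 0.3252

F = 0.325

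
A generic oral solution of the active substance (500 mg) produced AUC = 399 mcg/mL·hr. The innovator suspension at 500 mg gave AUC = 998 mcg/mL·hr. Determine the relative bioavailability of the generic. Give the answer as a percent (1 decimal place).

F_rel = (AUC_test/D_test) / (AUC_ref/D_ref)
      = (399/500) / (998/500)
      = 0.798 / 1.996 = 0.3998 = 39.98%

F_rel = 40.0%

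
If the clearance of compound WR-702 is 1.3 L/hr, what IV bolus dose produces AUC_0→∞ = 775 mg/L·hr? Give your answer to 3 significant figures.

Dose_iv = CL × AUC_0→∞
     = 1.3 × 775 = 1007.5 mg

Dose = 1010 mg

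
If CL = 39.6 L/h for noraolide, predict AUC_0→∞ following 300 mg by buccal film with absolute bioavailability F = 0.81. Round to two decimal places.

AUC = 6.14 mg/L·h

AUC_0→∞ = F × Dose / CL
        = 0.81 × 300 / 39.6 = 6.13636 mg/L·h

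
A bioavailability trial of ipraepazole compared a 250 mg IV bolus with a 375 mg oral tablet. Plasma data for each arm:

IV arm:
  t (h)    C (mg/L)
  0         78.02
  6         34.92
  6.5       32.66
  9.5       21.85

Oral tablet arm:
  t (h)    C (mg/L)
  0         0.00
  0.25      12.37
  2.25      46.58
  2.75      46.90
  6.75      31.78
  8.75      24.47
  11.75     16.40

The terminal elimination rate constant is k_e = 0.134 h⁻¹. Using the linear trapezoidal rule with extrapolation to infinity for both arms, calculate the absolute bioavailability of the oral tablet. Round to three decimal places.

Trapezoidal AUC_0→9.5 (IV):
  [0→6]: (78.02+34.92)/2 × 6 = 338.82
  [6→6.5]: (34.92+32.66)/2 × 0.5 = 16.895
  [6.5→9.5]: (32.66+21.85)/2 × 3 = 81.765
  Sum = 437.48 mg/L·h
IV tail: 21.85/0.134 = 163.060; AUC_iv,0→∞ = 437.48 + 163.060 = 600.54 mg/L·h
Trapezoidal AUC_0→11.75 (oral tablet):
  [0→0.25]: (0.00+12.37)/2 × 0.25 = 1.54625
  [0.25→2.25]: (12.37+46.58)/2 × 2 = 58.95
  [2.25→2.75]: (46.58+46.90)/2 × 0.5 = 23.37
  [2.75→6.75]: (46.90+31.78)/2 × 4 = 157.36
  [6.75→8.75]: (31.78+24.47)/2 × 2 = 56.25
  [8.75→11.75]: (24.47+16.40)/2 × 3 = 61.305
  Sum = 358.78125 mg/L·h
oral tablet tail: 16.40/0.134 = 122.388; AUC_ev,0→∞ = 358.78125 + 122.388 = 481.16925 mg/L·h
F = (AUC_ev/D_ev)/(AUC_iv/D_iv) = (481.16925/375)/(600.54/250) = 1.283118/2.40216 = 0.5342

F = 0.534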